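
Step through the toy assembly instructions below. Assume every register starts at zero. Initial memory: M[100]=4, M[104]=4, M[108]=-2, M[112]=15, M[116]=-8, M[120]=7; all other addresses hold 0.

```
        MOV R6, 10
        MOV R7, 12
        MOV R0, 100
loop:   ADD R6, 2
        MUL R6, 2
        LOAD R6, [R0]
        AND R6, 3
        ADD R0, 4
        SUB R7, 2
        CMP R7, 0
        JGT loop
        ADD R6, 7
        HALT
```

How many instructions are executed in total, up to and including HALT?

MOV R6, 10 → R6=10
MOV R7, 12 → R7=12
MOV R0, 100 → R0=100
ADD R6, 2 → R6=10+2=12
MUL R6, 2 → R6=12*2=24
LOAD R6, [R0] → R6=M[100]=4
AND R6, 3 → R6=4&3=0
ADD R0, 4 → R0=100+4=104
SUB R7, 2 → R7=12-2=10
CMP R7, 0  (cmp 10,0)
JGT loop: taken
ADD R6, 2 → R6=0+2=2
MUL R6, 2 → R6=2*2=4
LOAD R6, [R0] → R6=M[104]=4
AND R6, 3 → R6=4&3=0
ADD R0, 4 → R0=104+4=108
SUB R7, 2 → R7=10-2=8
CMP R7, 0  (cmp 8,0)
JGT loop: taken
ADD R6, 2 → R6=0+2=2
MUL R6, 2 → R6=2*2=4
LOAD R6, [R0] → R6=M[108]=-2
AND R6, 3 → R6=(-2)&3=2
ADD R0, 4 → R0=108+4=112
SUB R7, 2 → R7=8-2=6
CMP R7, 0  (cmp 6,0)
JGT loop: taken
ADD R6, 2 → R6=2+2=4
MUL R6, 2 → R6=4*2=8
LOAD R6, [R0] → R6=M[112]=15
AND R6, 3 → R6=15&3=3
ADD R0, 4 → R0=112+4=116
SUB R7, 2 → R7=6-2=4
CMP R7, 0  (cmp 4,0)
JGT loop: taken
ADD R6, 2 → R6=3+2=5
MUL R6, 2 → R6=5*2=10
LOAD R6, [R0] → R6=M[116]=-8
AND R6, 3 → R6=(-8)&3=0
ADD R0, 4 → R0=116+4=120
SUB R7, 2 → R7=4-2=2
CMP R7, 0  (cmp 2,0)
JGT loop: taken
ADD R6, 2 → R6=0+2=2
MUL R6, 2 → R6=2*2=4
LOAD R6, [R0] → R6=M[120]=7
AND R6, 3 → R6=7&3=3
ADD R0, 4 → R0=120+4=124
SUB R7, 2 → R7=2-2=0
CMP R7, 0  (cmp 0,0)
JGT loop: not taken
ADD R6, 7 → R6=3+7=10
halt.
Total executed instructions: 53.

53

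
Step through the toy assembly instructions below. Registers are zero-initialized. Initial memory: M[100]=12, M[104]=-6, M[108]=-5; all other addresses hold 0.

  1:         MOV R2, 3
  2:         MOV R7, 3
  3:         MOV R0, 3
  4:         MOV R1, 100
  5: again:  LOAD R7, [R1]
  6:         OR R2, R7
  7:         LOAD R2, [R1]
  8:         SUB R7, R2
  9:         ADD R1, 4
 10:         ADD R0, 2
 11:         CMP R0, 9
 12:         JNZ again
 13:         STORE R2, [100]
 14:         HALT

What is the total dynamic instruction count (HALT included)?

30

MOV R2, 3 → R2=3
MOV R7, 3 → R7=3
MOV R0, 3 → R0=3
MOV R1, 100 → R1=100
LOAD R7, [R1] → R7=M[100]=12
OR R2, R7 → R2=3|12=15
LOAD R2, [R1] → R2=M[100]=12
SUB R7, R2 → R7=12-12=0
ADD R1, 4 → R1=100+4=104
ADD R0, 2 → R0=3+2=5
CMP R0, 9  (cmp 5,9)
JNZ again: taken
LOAD R7, [R1] → R7=M[104]=-6
OR R2, R7 → R2=12|(-6)=-2
LOAD R2, [R1] → R2=M[104]=-6
SUB R7, R2 → R7=(-6)-(-6)=0
ADD R1, 4 → R1=104+4=108
ADD R0, 2 → R0=5+2=7
CMP R0, 9  (cmp 7,9)
JNZ again: taken
LOAD R7, [R1] → R7=M[108]=-5
OR R2, R7 → R2=(-6)|(-5)=-5
LOAD R2, [R1] → R2=M[108]=-5
SUB R7, R2 → R7=(-5)-(-5)=0
ADD R1, 4 → R1=108+4=112
ADD R0, 2 → R0=7+2=9
CMP R0, 9  (cmp 9,9)
JNZ again: not taken
STORE R2, [100] → M[100]=-5
halt.
Total executed instructions: 30.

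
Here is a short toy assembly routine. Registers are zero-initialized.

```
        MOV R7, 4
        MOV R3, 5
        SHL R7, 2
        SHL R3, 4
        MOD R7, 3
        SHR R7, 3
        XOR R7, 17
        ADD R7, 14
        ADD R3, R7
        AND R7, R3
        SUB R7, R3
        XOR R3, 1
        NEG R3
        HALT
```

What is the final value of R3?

R7=4
R3=5
R7=4<<2=16
R3=5<<4=80
R7=16%3=1
R7=1>>3=0
R7=0^17=17
R7=17+14=31
R3=80+31=111
R7=31&111=15
R7=15-111=-96
R3=111^1=110
R3=-(110)=-110
halt.

-110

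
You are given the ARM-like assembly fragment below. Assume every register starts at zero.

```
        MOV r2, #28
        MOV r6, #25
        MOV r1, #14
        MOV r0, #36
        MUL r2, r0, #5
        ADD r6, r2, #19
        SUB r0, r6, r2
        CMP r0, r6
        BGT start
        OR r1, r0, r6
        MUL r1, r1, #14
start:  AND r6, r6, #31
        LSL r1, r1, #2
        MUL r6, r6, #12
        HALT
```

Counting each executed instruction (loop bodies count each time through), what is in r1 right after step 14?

12040

MOV r2, #28 → r2=28
MOV r6, #25 → r6=25
MOV r1, #14 → r1=14
MOV r0, #36 → r0=36
MUL r2, r0, #5 → r2=36*5=180
ADD r6, r2, #19 → r6=180+19=199
SUB r0, r6, r2 → r0=199-180=19
CMP r0, r6  (cmp 19,199)
BGT start: not taken
OR r1, r0, r6 → r1=19|199=215
MUL r1, r1, #14 → r1=215*14=3010
AND r6, r6, #31 → r6=199&31=7
LSL r1, r1, #2 → r1=3010<<2=12040
MUL r6, r6, #12 → r6=7*12=84
After step 14: r1 = 12040.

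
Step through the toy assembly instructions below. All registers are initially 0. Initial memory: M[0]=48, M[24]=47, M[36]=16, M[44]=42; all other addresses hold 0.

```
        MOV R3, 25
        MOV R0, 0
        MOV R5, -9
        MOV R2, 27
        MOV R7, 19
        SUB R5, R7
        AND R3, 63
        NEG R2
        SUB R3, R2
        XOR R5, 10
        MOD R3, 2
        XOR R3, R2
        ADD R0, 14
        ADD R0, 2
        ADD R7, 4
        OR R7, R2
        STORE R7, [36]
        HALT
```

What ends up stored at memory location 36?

MOV R3, 25 → R3=25
MOV R0, 0 → R0=0
MOV R5, -9 → R5=-9
MOV R2, 27 → R2=27
MOV R7, 19 → R7=19
SUB R5, R7 → R5=(-9)-19=-28
AND R3, 63 → R3=25&63=25
NEG R2 → R2=-(27)=-27
SUB R3, R2 → R3=25-(-27)=52
XOR R5, 10 → R5=(-28)^10=-18
MOD R3, 2 → R3=52%2=0
XOR R3, R2 → R3=0^(-27)=-27
ADD R0, 14 → R0=0+14=14
ADD R0, 2 → R0=14+2=16
ADD R7, 4 → R7=19+4=23
OR R7, R2 → R7=23|(-27)=-9
STORE R7, [36] → M[36]=-9
halt.

-9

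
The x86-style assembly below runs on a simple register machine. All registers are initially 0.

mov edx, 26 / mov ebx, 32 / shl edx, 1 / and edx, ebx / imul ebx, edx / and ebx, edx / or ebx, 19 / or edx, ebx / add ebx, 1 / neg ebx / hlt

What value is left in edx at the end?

51

after mov edx, 26: edx=26
after mov ebx, 32: ebx=32
after shl edx, 1: edx=26<<1=52
after and edx, ebx: edx=52&32=32
after imul ebx, edx: ebx=32*32=1024
after and ebx, edx: ebx=1024&32=0
after or ebx, 19: ebx=0|19=19
after or edx, ebx: edx=32|19=51
after add ebx, 1: ebx=19+1=20
after neg ebx: ebx=-(20)=-20
halt.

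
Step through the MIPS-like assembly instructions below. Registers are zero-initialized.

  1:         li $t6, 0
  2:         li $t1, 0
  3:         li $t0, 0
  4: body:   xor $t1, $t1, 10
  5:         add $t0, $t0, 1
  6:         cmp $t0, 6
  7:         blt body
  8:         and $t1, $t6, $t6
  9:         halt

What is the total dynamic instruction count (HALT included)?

li $t6, 0 → $t6=0
li $t1, 0 → $t1=0
li $t0, 0 → $t0=0
xor $t1, $t1, 10 → $t1=0^10=10
add $t0, $t0, 1 → $t0=0+1=1
cmp $t0, 6  (cmp 1,6)
blt body: taken
xor $t1, $t1, 10 → $t1=10^10=0
add $t0, $t0, 1 → $t0=1+1=2
cmp $t0, 6  (cmp 2,6)
blt body: taken
xor $t1, $t1, 10 → $t1=0^10=10
add $t0, $t0, 1 → $t0=2+1=3
cmp $t0, 6  (cmp 3,6)
blt body: taken
xor $t1, $t1, 10 → $t1=10^10=0
add $t0, $t0, 1 → $t0=3+1=4
cmp $t0, 6  (cmp 4,6)
blt body: taken
xor $t1, $t1, 10 → $t1=0^10=10
add $t0, $t0, 1 → $t0=4+1=5
cmp $t0, 6  (cmp 5,6)
blt body: taken
xor $t1, $t1, 10 → $t1=10^10=0
add $t0, $t0, 1 → $t0=5+1=6
cmp $t0, 6  (cmp 6,6)
blt body: not taken
and $t1, $t6, $t6 → $t1=0&0=0
halt.
Total executed instructions: 29.

29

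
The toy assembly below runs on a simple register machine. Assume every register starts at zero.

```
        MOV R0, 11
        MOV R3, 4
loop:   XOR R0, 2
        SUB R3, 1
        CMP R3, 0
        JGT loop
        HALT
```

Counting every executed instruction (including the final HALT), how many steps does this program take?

R0=11
R3=4
R0=11^2=9
R3=4-1=3
CMP R3, 0  (cmp 3,0)
JGT loop: taken
R0=9^2=11
R3=3-1=2
CMP R3, 0  (cmp 2,0)
JGT loop: taken
R0=11^2=9
R3=2-1=1
CMP R3, 0  (cmp 1,0)
JGT loop: taken
R0=9^2=11
R3=1-1=0
CMP R3, 0  (cmp 0,0)
JGT loop: not taken
halt.
Total executed instructions: 19.

19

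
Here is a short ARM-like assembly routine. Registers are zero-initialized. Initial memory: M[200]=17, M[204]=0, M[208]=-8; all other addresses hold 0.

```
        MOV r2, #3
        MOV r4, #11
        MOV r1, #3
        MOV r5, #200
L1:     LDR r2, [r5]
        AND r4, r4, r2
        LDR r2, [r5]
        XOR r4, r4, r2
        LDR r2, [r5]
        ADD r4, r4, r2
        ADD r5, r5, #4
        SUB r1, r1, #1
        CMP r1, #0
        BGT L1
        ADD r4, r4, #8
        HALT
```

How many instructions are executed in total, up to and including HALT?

36

r2=3
r4=11
r1=3
r5=200
r2=M[200]=17
r4=11&17=1
r2=M[200]=17
r4=1^17=16
r2=M[200]=17
r4=16+17=33
r5=200+4=204
r1=3-1=2
CMP r1, #0  (cmp 2,0)
BGT L1: taken
r2=M[204]=0
r4=33&0=0
r2=M[204]=0
r4=0^0=0
r2=M[204]=0
r4=0+0=0
r5=204+4=208
r1=2-1=1
CMP r1, #0  (cmp 1,0)
BGT L1: taken
r2=M[208]=-8
r4=0&(-8)=0
r2=M[208]=-8
r4=0^(-8)=-8
r2=M[208]=-8
r4=(-8)+(-8)=-16
r5=208+4=212
r1=1-1=0
CMP r1, #0  (cmp 0,0)
BGT L1: not taken
r4=(-16)+8=-8
halt.
Total executed instructions: 36.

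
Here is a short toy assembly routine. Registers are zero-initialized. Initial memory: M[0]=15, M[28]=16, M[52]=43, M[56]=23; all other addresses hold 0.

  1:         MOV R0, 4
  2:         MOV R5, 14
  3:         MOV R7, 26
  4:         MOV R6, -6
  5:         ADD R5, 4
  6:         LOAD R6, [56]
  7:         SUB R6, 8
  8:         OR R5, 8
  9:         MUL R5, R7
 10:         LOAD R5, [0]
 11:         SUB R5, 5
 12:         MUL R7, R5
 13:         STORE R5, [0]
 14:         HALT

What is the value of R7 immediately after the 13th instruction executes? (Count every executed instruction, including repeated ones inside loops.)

260

after MOV R0, 4: R0=4
after MOV R5, 14: R5=14
after MOV R7, 26: R7=26
after MOV R6, -6: R6=-6
after ADD R5, 4: R5=14+4=18
after LOAD R6, [56]: R6=M[56]=23
after SUB R6, 8: R6=23-8=15
after OR R5, 8: R5=18|8=26
after MUL R5, R7: R5=26*26=676
after LOAD R5, [0]: R5=M[0]=15
after SUB R5, 5: R5=15-5=10
after MUL R7, R5: R7=26*10=260
STORE R5, [0] → M[0]=10
After step 13: R7 = 260.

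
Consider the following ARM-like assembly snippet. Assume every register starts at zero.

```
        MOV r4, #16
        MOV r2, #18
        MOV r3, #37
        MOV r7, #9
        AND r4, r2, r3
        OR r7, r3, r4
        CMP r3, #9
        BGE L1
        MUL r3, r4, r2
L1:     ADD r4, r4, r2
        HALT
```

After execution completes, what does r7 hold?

r4=16
r2=18
r3=37
r7=9
r4=18&37=0
r7=37|0=37
CMP r3, #9  (cmp 37,9)
BGE L1: taken
r4=0+18=18
halt.

37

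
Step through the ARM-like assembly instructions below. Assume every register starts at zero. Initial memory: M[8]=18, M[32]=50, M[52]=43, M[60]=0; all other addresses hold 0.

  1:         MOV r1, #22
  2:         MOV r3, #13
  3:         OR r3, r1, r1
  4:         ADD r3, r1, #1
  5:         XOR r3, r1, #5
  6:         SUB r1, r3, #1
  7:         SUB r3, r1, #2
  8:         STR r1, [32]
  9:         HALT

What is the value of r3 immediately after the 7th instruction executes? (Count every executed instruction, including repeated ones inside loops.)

16

after MOV r1, #22: r1=22
after MOV r3, #13: r3=13
after OR r3, r1, r1: r3=22|22=22
after ADD r3, r1, #1: r3=22+1=23
after XOR r3, r1, #5: r3=22^5=19
after SUB r1, r3, #1: r1=19-1=18
after SUB r3, r1, #2: r3=18-2=16
After step 7: r3 = 16.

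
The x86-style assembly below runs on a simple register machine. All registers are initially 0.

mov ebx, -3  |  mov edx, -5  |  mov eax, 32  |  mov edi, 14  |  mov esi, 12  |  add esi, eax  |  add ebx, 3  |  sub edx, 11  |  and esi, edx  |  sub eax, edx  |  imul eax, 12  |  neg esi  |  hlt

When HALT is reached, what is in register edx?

-16

mov ebx, -3 → ebx=-3
mov edx, -5 → edx=-5
mov eax, 32 → eax=32
mov edi, 14 → edi=14
mov esi, 12 → esi=12
add esi, eax → esi=12+32=44
add ebx, 3 → ebx=(-3)+3=0
sub edx, 11 → edx=(-5)-11=-16
and esi, edx → esi=44&(-16)=32
sub eax, edx → eax=32-(-16)=48
imul eax, 12 → eax=48*12=576
neg esi → esi=-(32)=-32
halt.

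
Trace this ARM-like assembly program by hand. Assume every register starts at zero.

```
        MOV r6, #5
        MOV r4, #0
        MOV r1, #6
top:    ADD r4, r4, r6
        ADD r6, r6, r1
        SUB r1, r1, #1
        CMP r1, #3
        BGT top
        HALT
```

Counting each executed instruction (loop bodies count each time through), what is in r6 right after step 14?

16

after MOV r6, #5: r6=5
after MOV r4, #0: r4=0
after MOV r1, #6: r1=6
after ADD r4, r4, r6: r4=0+5=5
after ADD r6, r6, r1: r6=5+6=11
after SUB r1, r1, #1: r1=6-1=5
CMP r1, #3  (cmp 5,3)
BGT top: taken
after ADD r4, r4, r6: r4=5+11=16
after ADD r6, r6, r1: r6=11+5=16
after SUB r1, r1, #1: r1=5-1=4
CMP r1, #3  (cmp 4,3)
BGT top: taken
after ADD r4, r4, r6: r4=16+16=32
After step 14: r6 = 16.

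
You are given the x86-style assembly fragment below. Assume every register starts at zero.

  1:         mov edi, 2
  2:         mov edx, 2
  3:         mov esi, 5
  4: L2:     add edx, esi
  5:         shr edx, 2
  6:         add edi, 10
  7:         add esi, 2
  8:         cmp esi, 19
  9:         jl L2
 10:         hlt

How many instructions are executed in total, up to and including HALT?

mov edi, 2 → edi=2
mov edx, 2 → edx=2
mov esi, 5 → esi=5
add edx, esi → edx=2+5=7
shr edx, 2 → edx=7>>2=1
add edi, 10 → edi=2+10=12
add esi, 2 → esi=5+2=7
cmp esi, 19  (cmp 7,19)
jl L2: taken
add edx, esi → edx=1+7=8
shr edx, 2 → edx=8>>2=2
add edi, 10 → edi=12+10=22
add esi, 2 → esi=7+2=9
cmp esi, 19  (cmp 9,19)
jl L2: taken
add edx, esi → edx=2+9=11
shr edx, 2 → edx=11>>2=2
add edi, 10 → edi=22+10=32
add esi, 2 → esi=9+2=11
cmp esi, 19  (cmp 11,19)
jl L2: taken
add edx, esi → edx=2+11=13
shr edx, 2 → edx=13>>2=3
add edi, 10 → edi=32+10=42
add esi, 2 → esi=11+2=13
cmp esi, 19  (cmp 13,19)
jl L2: taken
add edx, esi → edx=3+13=16
shr edx, 2 → edx=16>>2=4
add edi, 10 → edi=42+10=52
add esi, 2 → esi=13+2=15
cmp esi, 19  (cmp 15,19)
jl L2: taken
add edx, esi → edx=4+15=19
shr edx, 2 → edx=19>>2=4
add edi, 10 → edi=52+10=62
add esi, 2 → esi=15+2=17
cmp esi, 19  (cmp 17,19)
jl L2: taken
add edx, esi → edx=4+17=21
shr edx, 2 → edx=21>>2=5
add edi, 10 → edi=62+10=72
add esi, 2 → esi=17+2=19
cmp esi, 19  (cmp 19,19)
jl L2: not taken
halt.
Total executed instructions: 46.

46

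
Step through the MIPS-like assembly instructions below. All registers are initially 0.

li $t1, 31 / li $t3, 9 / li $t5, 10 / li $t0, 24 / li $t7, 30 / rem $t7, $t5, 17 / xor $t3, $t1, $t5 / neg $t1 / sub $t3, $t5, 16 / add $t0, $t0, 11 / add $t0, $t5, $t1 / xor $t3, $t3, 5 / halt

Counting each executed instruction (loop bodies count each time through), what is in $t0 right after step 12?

-21

$t1=31
$t3=9
$t5=10
$t0=24
$t7=30
$t7=10%17=10
$t3=31^10=21
$t1=-(31)=-31
$t3=10-16=-6
$t0=24+11=35
$t0=10+(-31)=-21
$t3=(-6)^5=-1
After step 12: $t0 = -21.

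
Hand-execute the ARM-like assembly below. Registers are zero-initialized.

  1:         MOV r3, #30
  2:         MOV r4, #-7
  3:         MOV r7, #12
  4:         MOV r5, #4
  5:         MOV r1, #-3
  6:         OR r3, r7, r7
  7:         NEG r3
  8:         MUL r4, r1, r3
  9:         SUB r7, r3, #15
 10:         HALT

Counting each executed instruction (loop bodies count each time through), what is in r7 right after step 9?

after MOV r3, #30: r3=30
after MOV r4, #-7: r4=-7
after MOV r7, #12: r7=12
after MOV r5, #4: r5=4
after MOV r1, #-3: r1=-3
after OR r3, r7, r7: r3=12|12=12
after NEG r3: r3=-(12)=-12
after MUL r4, r1, r3: r4=(-3)*(-12)=36
after SUB r7, r3, #15: r7=(-12)-15=-27
After step 9: r7 = -27.

-27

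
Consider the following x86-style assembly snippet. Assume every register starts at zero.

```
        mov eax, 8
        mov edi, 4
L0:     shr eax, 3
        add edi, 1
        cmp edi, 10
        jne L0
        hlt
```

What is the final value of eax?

eax=8
edi=4
eax=8>>3=1
edi=4+1=5
cmp edi, 10  (cmp 5,10)
jne L0: taken
eax=1>>3=0
edi=5+1=6
cmp edi, 10  (cmp 6,10)
jne L0: taken
eax=0>>3=0
edi=6+1=7
cmp edi, 10  (cmp 7,10)
jne L0: taken
eax=0>>3=0
edi=7+1=8
cmp edi, 10  (cmp 8,10)
jne L0: taken
eax=0>>3=0
edi=8+1=9
cmp edi, 10  (cmp 9,10)
jne L0: taken
eax=0>>3=0
edi=9+1=10
cmp edi, 10  (cmp 10,10)
jne L0: not taken
halt.

0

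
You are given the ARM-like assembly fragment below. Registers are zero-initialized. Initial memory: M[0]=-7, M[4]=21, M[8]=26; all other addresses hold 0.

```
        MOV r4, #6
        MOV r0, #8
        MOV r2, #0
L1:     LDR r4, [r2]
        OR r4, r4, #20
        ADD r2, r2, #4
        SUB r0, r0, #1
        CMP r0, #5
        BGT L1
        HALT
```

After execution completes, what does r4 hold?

30

MOV r4, #6 → r4=6
MOV r0, #8 → r0=8
MOV r2, #0 → r2=0
LDR r4, [r2] → r4=M[0]=-7
OR r4, r4, #20 → r4=(-7)|20=-3
ADD r2, r2, #4 → r2=0+4=4
SUB r0, r0, #1 → r0=8-1=7
CMP r0, #5  (cmp 7,5)
BGT L1: taken
LDR r4, [r2] → r4=M[4]=21
OR r4, r4, #20 → r4=21|20=21
ADD r2, r2, #4 → r2=4+4=8
SUB r0, r0, #1 → r0=7-1=6
CMP r0, #5  (cmp 6,5)
BGT L1: taken
LDR r4, [r2] → r4=M[8]=26
OR r4, r4, #20 → r4=26|20=30
ADD r2, r2, #4 → r2=8+4=12
SUB r0, r0, #1 → r0=6-1=5
CMP r0, #5  (cmp 5,5)
BGT L1: not taken
halt.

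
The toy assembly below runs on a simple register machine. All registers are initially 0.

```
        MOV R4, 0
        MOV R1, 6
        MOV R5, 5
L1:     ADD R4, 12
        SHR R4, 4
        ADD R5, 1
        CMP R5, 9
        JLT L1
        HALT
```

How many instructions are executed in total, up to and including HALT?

24

R4=0
R1=6
R5=5
R4=0+12=12
R4=12>>4=0
R5=5+1=6
CMP R5, 9  (cmp 6,9)
JLT L1: taken
R4=0+12=12
R4=12>>4=0
R5=6+1=7
CMP R5, 9  (cmp 7,9)
JLT L1: taken
R4=0+12=12
R4=12>>4=0
R5=7+1=8
CMP R5, 9  (cmp 8,9)
JLT L1: taken
R4=0+12=12
R4=12>>4=0
R5=8+1=9
CMP R5, 9  (cmp 9,9)
JLT L1: not taken
halt.
Total executed instructions: 24.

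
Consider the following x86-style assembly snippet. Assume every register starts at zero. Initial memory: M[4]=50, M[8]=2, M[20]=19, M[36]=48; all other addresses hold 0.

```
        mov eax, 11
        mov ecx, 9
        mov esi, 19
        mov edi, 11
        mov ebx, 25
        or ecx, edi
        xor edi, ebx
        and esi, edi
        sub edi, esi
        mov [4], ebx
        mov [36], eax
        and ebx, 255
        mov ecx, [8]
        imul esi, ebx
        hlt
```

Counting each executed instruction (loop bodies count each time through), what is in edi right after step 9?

0

eax=11
ecx=9
esi=19
edi=11
ebx=25
ecx=9|11=11
edi=11^25=18
esi=19&18=18
edi=18-18=0
After step 9: edi = 0.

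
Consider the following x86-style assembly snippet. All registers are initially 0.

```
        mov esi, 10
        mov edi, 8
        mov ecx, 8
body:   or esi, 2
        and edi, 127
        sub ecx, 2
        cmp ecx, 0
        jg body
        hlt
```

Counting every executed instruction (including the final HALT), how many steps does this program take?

mov esi, 10 → esi=10
mov edi, 8 → edi=8
mov ecx, 8 → ecx=8
or esi, 2 → esi=10|2=10
and edi, 127 → edi=8&127=8
sub ecx, 2 → ecx=8-2=6
cmp ecx, 0  (cmp 6,0)
jg body: taken
or esi, 2 → esi=10|2=10
and edi, 127 → edi=8&127=8
sub ecx, 2 → ecx=6-2=4
cmp ecx, 0  (cmp 4,0)
jg body: taken
or esi, 2 → esi=10|2=10
and edi, 127 → edi=8&127=8
sub ecx, 2 → ecx=4-2=2
cmp ecx, 0  (cmp 2,0)
jg body: taken
or esi, 2 → esi=10|2=10
and edi, 127 → edi=8&127=8
sub ecx, 2 → ecx=2-2=0
cmp ecx, 0  (cmp 0,0)
jg body: not taken
halt.
Total executed instructions: 24.

24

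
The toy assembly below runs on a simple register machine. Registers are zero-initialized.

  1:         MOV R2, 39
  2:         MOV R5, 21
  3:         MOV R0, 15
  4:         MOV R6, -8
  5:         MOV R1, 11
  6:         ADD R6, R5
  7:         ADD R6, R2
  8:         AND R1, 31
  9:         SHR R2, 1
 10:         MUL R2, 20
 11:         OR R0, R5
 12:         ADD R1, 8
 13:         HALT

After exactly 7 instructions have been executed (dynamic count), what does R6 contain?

R2=39
R5=21
R0=15
R6=-8
R1=11
R6=(-8)+21=13
R6=13+39=52
After step 7: R6 = 52.

52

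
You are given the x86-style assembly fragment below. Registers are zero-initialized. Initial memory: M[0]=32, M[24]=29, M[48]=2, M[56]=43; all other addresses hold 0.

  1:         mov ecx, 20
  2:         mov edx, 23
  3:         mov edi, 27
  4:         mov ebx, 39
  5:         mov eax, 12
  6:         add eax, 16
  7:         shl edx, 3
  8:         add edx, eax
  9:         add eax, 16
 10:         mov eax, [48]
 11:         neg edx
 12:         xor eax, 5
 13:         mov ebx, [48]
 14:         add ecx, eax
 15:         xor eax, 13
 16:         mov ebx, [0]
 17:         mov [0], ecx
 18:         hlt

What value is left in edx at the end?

-212

ecx=20
edx=23
edi=27
ebx=39
eax=12
eax=12+16=28
edx=23<<3=184
edx=184+28=212
eax=28+16=44
eax=M[48]=2
edx=-(212)=-212
eax=2^5=7
ebx=M[48]=2
ecx=20+7=27
eax=7^13=10
ebx=M[0]=32
mov [0], ecx → M[0]=27
halt.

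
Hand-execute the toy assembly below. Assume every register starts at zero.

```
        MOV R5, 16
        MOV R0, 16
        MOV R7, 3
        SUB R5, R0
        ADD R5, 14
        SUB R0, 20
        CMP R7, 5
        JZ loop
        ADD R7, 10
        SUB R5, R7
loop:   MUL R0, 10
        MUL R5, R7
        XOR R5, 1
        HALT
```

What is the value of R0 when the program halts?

-40

after MOV R5, 16: R5=16
after MOV R0, 16: R0=16
after MOV R7, 3: R7=3
after SUB R5, R0: R5=16-16=0
after ADD R5, 14: R5=0+14=14
after SUB R0, 20: R0=16-20=-4
CMP R7, 5  (cmp 3,5)
JZ loop: not taken
after ADD R7, 10: R7=3+10=13
after SUB R5, R7: R5=14-13=1
after MUL R0, 10: R0=(-4)*10=-40
after MUL R5, R7: R5=1*13=13
after XOR R5, 1: R5=13^1=12
halt.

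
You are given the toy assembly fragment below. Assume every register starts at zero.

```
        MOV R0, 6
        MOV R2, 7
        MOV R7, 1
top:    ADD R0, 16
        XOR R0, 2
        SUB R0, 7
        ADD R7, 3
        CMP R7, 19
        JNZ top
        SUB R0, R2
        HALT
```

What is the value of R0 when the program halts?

MOV R0, 6 → R0=6
MOV R2, 7 → R2=7
MOV R7, 1 → R7=1
ADD R0, 16 → R0=6+16=22
XOR R0, 2 → R0=22^2=20
SUB R0, 7 → R0=20-7=13
ADD R7, 3 → R7=1+3=4
CMP R7, 19  (cmp 4,19)
JNZ top: taken
ADD R0, 16 → R0=13+16=29
XOR R0, 2 → R0=29^2=31
SUB R0, 7 → R0=31-7=24
ADD R7, 3 → R7=4+3=7
CMP R7, 19  (cmp 7,19)
JNZ top: taken
ADD R0, 16 → R0=24+16=40
XOR R0, 2 → R0=40^2=42
SUB R0, 7 → R0=42-7=35
ADD R7, 3 → R7=7+3=10
CMP R7, 19  (cmp 10,19)
JNZ top: taken
ADD R0, 16 → R0=35+16=51
XOR R0, 2 → R0=51^2=49
SUB R0, 7 → R0=49-7=42
ADD R7, 3 → R7=10+3=13
CMP R7, 19  (cmp 13,19)
JNZ top: taken
ADD R0, 16 → R0=42+16=58
XOR R0, 2 → R0=58^2=56
SUB R0, 7 → R0=56-7=49
ADD R7, 3 → R7=13+3=16
CMP R7, 19  (cmp 16,19)
JNZ top: taken
ADD R0, 16 → R0=49+16=65
XOR R0, 2 → R0=65^2=67
SUB R0, 7 → R0=67-7=60
ADD R7, 3 → R7=16+3=19
CMP R7, 19  (cmp 19,19)
JNZ top: not taken
SUB R0, R2 → R0=60-7=53
halt.

53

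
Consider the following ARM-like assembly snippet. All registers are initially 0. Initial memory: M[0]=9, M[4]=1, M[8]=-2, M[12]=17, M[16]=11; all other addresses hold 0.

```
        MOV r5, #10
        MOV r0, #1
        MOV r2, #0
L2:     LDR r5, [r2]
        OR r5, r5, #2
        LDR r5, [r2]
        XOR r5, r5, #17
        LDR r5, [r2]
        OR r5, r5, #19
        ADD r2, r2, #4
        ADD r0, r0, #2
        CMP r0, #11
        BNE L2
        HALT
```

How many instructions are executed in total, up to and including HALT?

54

after MOV r5, #10: r5=10
after MOV r0, #1: r0=1
after MOV r2, #0: r2=0
after LDR r5, [r2]: r5=M[0]=9
after OR r5, r5, #2: r5=9|2=11
after LDR r5, [r2]: r5=M[0]=9
after XOR r5, r5, #17: r5=9^17=24
after LDR r5, [r2]: r5=M[0]=9
after OR r5, r5, #19: r5=9|19=27
after ADD r2, r2, #4: r2=0+4=4
after ADD r0, r0, #2: r0=1+2=3
CMP r0, #11  (cmp 3,11)
BNE L2: taken
after LDR r5, [r2]: r5=M[4]=1
after OR r5, r5, #2: r5=1|2=3
after LDR r5, [r2]: r5=M[4]=1
after XOR r5, r5, #17: r5=1^17=16
after LDR r5, [r2]: r5=M[4]=1
after OR r5, r5, #19: r5=1|19=19
after ADD r2, r2, #4: r2=4+4=8
after ADD r0, r0, #2: r0=3+2=5
CMP r0, #11  (cmp 5,11)
BNE L2: taken
after LDR r5, [r2]: r5=M[8]=-2
after OR r5, r5, #2: r5=(-2)|2=-2
after LDR r5, [r2]: r5=M[8]=-2
after XOR r5, r5, #17: r5=(-2)^17=-17
after LDR r5, [r2]: r5=M[8]=-2
after OR r5, r5, #19: r5=(-2)|19=-1
after ADD r2, r2, #4: r2=8+4=12
after ADD r0, r0, #2: r0=5+2=7
CMP r0, #11  (cmp 7,11)
BNE L2: taken
after LDR r5, [r2]: r5=M[12]=17
after OR r5, r5, #2: r5=17|2=19
after LDR r5, [r2]: r5=M[12]=17
after XOR r5, r5, #17: r5=17^17=0
after LDR r5, [r2]: r5=M[12]=17
after OR r5, r5, #19: r5=17|19=19
after ADD r2, r2, #4: r2=12+4=16
after ADD r0, r0, #2: r0=7+2=9
CMP r0, #11  (cmp 9,11)
BNE L2: taken
after LDR r5, [r2]: r5=M[16]=11
after OR r5, r5, #2: r5=11|2=11
after LDR r5, [r2]: r5=M[16]=11
after XOR r5, r5, #17: r5=11^17=26
after LDR r5, [r2]: r5=M[16]=11
after OR r5, r5, #19: r5=11|19=27
after ADD r2, r2, #4: r2=16+4=20
after ADD r0, r0, #2: r0=9+2=11
CMP r0, #11  (cmp 11,11)
BNE L2: not taken
halt.
Total executed instructions: 54.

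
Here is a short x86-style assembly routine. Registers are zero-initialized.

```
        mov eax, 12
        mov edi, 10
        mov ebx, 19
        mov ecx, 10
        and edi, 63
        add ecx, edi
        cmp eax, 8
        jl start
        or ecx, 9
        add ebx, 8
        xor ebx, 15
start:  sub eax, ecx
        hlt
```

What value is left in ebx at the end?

20

after mov eax, 12: eax=12
after mov edi, 10: edi=10
after mov ebx, 19: ebx=19
after mov ecx, 10: ecx=10
after and edi, 63: edi=10&63=10
after add ecx, edi: ecx=10+10=20
cmp eax, 8  (cmp 12,8)
jl start: not taken
after or ecx, 9: ecx=20|9=29
after add ebx, 8: ebx=19+8=27
after xor ebx, 15: ebx=27^15=20
after sub eax, ecx: eax=12-29=-17
halt.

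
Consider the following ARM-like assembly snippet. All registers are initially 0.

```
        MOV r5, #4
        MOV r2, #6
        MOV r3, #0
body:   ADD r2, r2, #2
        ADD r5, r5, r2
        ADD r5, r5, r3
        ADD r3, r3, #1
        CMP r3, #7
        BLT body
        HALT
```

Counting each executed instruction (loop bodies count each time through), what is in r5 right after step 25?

after MOV r5, #4: r5=4
after MOV r2, #6: r2=6
after MOV r3, #0: r3=0
after ADD r2, r2, #2: r2=6+2=8
after ADD r5, r5, r2: r5=4+8=12
after ADD r5, r5, r3: r5=12+0=12
after ADD r3, r3, #1: r3=0+1=1
CMP r3, #7  (cmp 1,7)
BLT body: taken
after ADD r2, r2, #2: r2=8+2=10
after ADD r5, r5, r2: r5=12+10=22
after ADD r5, r5, r3: r5=22+1=23
after ADD r3, r3, #1: r3=1+1=2
CMP r3, #7  (cmp 2,7)
BLT body: taken
after ADD r2, r2, #2: r2=10+2=12
after ADD r5, r5, r2: r5=23+12=35
after ADD r5, r5, r3: r5=35+2=37
after ADD r3, r3, #1: r3=2+1=3
CMP r3, #7  (cmp 3,7)
BLT body: taken
after ADD r2, r2, #2: r2=12+2=14
after ADD r5, r5, r2: r5=37+14=51
after ADD r5, r5, r3: r5=51+3=54
after ADD r3, r3, #1: r3=3+1=4
After step 25: r5 = 54.

54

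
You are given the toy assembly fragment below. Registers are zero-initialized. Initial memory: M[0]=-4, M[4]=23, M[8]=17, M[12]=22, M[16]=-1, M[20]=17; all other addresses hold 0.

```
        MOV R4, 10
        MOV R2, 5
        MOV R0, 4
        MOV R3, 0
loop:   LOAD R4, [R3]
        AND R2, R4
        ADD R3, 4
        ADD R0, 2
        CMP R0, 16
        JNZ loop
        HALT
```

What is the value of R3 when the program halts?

MOV R4, 10 → R4=10
MOV R2, 5 → R2=5
MOV R0, 4 → R0=4
MOV R3, 0 → R3=0
LOAD R4, [R3] → R4=M[0]=-4
AND R2, R4 → R2=5&(-4)=4
ADD R3, 4 → R3=0+4=4
ADD R0, 2 → R0=4+2=6
CMP R0, 16  (cmp 6,16)
JNZ loop: taken
LOAD R4, [R3] → R4=M[4]=23
AND R2, R4 → R2=4&23=4
ADD R3, 4 → R3=4+4=8
ADD R0, 2 → R0=6+2=8
CMP R0, 16  (cmp 8,16)
JNZ loop: taken
LOAD R4, [R3] → R4=M[8]=17
AND R2, R4 → R2=4&17=0
ADD R3, 4 → R3=8+4=12
ADD R0, 2 → R0=8+2=10
CMP R0, 16  (cmp 10,16)
JNZ loop: taken
LOAD R4, [R3] → R4=M[12]=22
AND R2, R4 → R2=0&22=0
ADD R3, 4 → R3=12+4=16
ADD R0, 2 → R0=10+2=12
CMP R0, 16  (cmp 12,16)
JNZ loop: taken
LOAD R4, [R3] → R4=M[16]=-1
AND R2, R4 → R2=0&(-1)=0
ADD R3, 4 → R3=16+4=20
ADD R0, 2 → R0=12+2=14
CMP R0, 16  (cmp 14,16)
JNZ loop: taken
LOAD R4, [R3] → R4=M[20]=17
AND R2, R4 → R2=0&17=0
ADD R3, 4 → R3=20+4=24
ADD R0, 2 → R0=14+2=16
CMP R0, 16  (cmp 16,16)
JNZ loop: not taken
halt.

24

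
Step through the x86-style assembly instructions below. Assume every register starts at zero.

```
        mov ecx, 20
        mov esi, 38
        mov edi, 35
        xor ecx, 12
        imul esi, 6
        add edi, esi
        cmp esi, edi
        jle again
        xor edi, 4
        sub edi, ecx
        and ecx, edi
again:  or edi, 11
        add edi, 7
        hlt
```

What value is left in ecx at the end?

24

ecx=20
esi=38
edi=35
ecx=20^12=24
esi=38*6=228
edi=35+228=263
cmp esi, edi  (cmp 228,263)
jle again: taken
edi=263|11=271
edi=271+7=278
halt.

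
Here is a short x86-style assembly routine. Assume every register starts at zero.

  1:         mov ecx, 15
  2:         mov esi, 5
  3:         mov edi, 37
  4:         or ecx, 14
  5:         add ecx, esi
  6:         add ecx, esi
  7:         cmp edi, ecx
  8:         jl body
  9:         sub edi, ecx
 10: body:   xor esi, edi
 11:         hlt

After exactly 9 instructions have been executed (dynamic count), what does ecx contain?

25

mov ecx, 15 → ecx=15
mov esi, 5 → esi=5
mov edi, 37 → edi=37
or ecx, 14 → ecx=15|14=15
add ecx, esi → ecx=15+5=20
add ecx, esi → ecx=20+5=25
cmp edi, ecx  (cmp 37,25)
jl body: not taken
sub edi, ecx → edi=37-25=12
After step 9: ecx = 25.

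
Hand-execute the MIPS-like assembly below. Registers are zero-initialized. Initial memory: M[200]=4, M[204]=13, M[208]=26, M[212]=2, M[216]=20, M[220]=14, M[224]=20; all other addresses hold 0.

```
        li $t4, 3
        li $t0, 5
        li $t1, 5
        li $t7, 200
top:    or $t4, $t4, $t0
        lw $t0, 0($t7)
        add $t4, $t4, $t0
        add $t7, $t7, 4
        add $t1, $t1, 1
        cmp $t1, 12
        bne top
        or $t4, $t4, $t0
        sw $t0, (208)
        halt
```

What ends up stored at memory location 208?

$t4=3
$t0=5
$t1=5
$t7=200
$t4=3|5=7
$t0=M[200]=4
$t4=7+4=11
$t7=200+4=204
$t1=5+1=6
cmp $t1, 12  (cmp 6,12)
bne top: taken
$t4=11|4=15
$t0=M[204]=13
$t4=15+13=28
$t7=204+4=208
$t1=6+1=7
cmp $t1, 12  (cmp 7,12)
bne top: taken
$t4=28|13=29
$t0=M[208]=26
$t4=29+26=55
$t7=208+4=212
$t1=7+1=8
cmp $t1, 12  (cmp 8,12)
bne top: taken
$t4=55|26=63
$t0=M[212]=2
$t4=63+2=65
$t7=212+4=216
$t1=8+1=9
cmp $t1, 12  (cmp 9,12)
bne top: taken
$t4=65|2=67
$t0=M[216]=20
$t4=67+20=87
$t7=216+4=220
$t1=9+1=10
cmp $t1, 12  (cmp 10,12)
bne top: taken
$t4=87|20=87
$t0=M[220]=14
$t4=87+14=101
$t7=220+4=224
$t1=10+1=11
cmp $t1, 12  (cmp 11,12)
bne top: taken
$t4=101|14=111
$t0=M[224]=20
$t4=111+20=131
$t7=224+4=228
$t1=11+1=12
cmp $t1, 12  (cmp 12,12)
bne top: not taken
$t4=131|20=151
sw $t0, (208) → M[208]=20
halt.

20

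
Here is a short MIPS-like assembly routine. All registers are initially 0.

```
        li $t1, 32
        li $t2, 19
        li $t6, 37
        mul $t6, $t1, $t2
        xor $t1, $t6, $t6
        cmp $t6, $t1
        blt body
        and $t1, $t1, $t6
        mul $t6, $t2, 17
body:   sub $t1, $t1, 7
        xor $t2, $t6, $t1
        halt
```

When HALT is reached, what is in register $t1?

li $t1, 32 → $t1=32
li $t2, 19 → $t2=19
li $t6, 37 → $t6=37
mul $t6, $t1, $t2 → $t6=32*19=608
xor $t1, $t6, $t6 → $t1=608^608=0
cmp $t6, $t1  (cmp 608,0)
blt body: not taken
and $t1, $t1, $t6 → $t1=0&608=0
mul $t6, $t2, 17 → $t6=19*17=323
sub $t1, $t1, 7 → $t1=0-7=-7
xor $t2, $t6, $t1 → $t2=323^(-7)=-326
halt.

-7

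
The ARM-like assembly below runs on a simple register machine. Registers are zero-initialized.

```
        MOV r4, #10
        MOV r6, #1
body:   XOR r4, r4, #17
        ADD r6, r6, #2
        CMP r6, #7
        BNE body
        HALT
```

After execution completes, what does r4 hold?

27

after MOV r4, #10: r4=10
after MOV r6, #1: r6=1
after XOR r4, r4, #17: r4=10^17=27
after ADD r6, r6, #2: r6=1+2=3
CMP r6, #7  (cmp 3,7)
BNE body: taken
after XOR r4, r4, #17: r4=27^17=10
after ADD r6, r6, #2: r6=3+2=5
CMP r6, #7  (cmp 5,7)
BNE body: taken
after XOR r4, r4, #17: r4=10^17=27
after ADD r6, r6, #2: r6=5+2=7
CMP r6, #7  (cmp 7,7)
BNE body: not taken
halt.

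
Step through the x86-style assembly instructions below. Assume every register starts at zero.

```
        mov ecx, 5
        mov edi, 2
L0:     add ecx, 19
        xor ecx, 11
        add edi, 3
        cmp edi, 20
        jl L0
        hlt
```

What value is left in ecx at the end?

ecx=5
edi=2
ecx=5+19=24
ecx=24^11=19
edi=2+3=5
cmp edi, 20  (cmp 5,20)
jl L0: taken
ecx=19+19=38
ecx=38^11=45
edi=5+3=8
cmp edi, 20  (cmp 8,20)
jl L0: taken
ecx=45+19=64
ecx=64^11=75
edi=8+3=11
cmp edi, 20  (cmp 11,20)
jl L0: taken
ecx=75+19=94
ecx=94^11=85
edi=11+3=14
cmp edi, 20  (cmp 14,20)
jl L0: taken
ecx=85+19=104
ecx=104^11=99
edi=14+3=17
cmp edi, 20  (cmp 17,20)
jl L0: taken
ecx=99+19=118
ecx=118^11=125
edi=17+3=20
cmp edi, 20  (cmp 20,20)
jl L0: not taken
halt.

125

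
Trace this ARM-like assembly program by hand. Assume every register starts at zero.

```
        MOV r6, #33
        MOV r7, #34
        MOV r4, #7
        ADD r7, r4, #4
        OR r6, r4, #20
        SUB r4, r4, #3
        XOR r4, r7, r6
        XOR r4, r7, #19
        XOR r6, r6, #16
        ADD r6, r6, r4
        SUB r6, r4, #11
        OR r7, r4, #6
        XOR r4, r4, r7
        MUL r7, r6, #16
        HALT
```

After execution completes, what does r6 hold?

13

r6=33
r7=34
r4=7
r7=7+4=11
r6=7|20=23
r4=7-3=4
r4=11^23=28
r4=11^19=24
r6=23^16=7
r6=7+24=31
r6=24-11=13
r7=24|6=30
r4=24^30=6
r7=13*16=208
halt.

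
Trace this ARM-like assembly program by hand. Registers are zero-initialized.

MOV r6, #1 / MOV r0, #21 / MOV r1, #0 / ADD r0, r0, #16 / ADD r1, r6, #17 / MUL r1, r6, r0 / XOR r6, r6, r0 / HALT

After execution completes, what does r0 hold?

MOV r6, #1 → r6=1
MOV r0, #21 → r0=21
MOV r1, #0 → r1=0
ADD r0, r0, #16 → r0=21+16=37
ADD r1, r6, #17 → r1=1+17=18
MUL r1, r6, r0 → r1=1*37=37
XOR r6, r6, r0 → r6=1^37=36
halt.

37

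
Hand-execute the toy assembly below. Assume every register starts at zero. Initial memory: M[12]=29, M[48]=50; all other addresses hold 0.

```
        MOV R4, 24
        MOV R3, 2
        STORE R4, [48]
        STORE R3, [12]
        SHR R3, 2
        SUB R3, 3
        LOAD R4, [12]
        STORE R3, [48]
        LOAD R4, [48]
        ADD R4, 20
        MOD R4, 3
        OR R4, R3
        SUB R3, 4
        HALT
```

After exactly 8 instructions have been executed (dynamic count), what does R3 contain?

R4=24
R3=2
STORE R4, [48] → M[48]=24
STORE R3, [12] → M[12]=2
R3=2>>2=0
R3=0-3=-3
R4=M[12]=2
STORE R3, [48] → M[48]=-3
After step 8: R3 = -3.

-3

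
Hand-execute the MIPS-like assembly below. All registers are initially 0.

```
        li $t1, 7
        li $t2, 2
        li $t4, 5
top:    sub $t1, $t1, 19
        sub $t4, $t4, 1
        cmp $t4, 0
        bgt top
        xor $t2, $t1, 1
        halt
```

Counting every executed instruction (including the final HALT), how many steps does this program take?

25

after li $t1, 7: $t1=7
after li $t2, 2: $t2=2
after li $t4, 5: $t4=5
after sub $t1, $t1, 19: $t1=7-19=-12
after sub $t4, $t4, 1: $t4=5-1=4
cmp $t4, 0  (cmp 4,0)
bgt top: taken
after sub $t1, $t1, 19: $t1=(-12)-19=-31
after sub $t4, $t4, 1: $t4=4-1=3
cmp $t4, 0  (cmp 3,0)
bgt top: taken
after sub $t1, $t1, 19: $t1=(-31)-19=-50
after sub $t4, $t4, 1: $t4=3-1=2
cmp $t4, 0  (cmp 2,0)
bgt top: taken
after sub $t1, $t1, 19: $t1=(-50)-19=-69
after sub $t4, $t4, 1: $t4=2-1=1
cmp $t4, 0  (cmp 1,0)
bgt top: taken
after sub $t1, $t1, 19: $t1=(-69)-19=-88
after sub $t4, $t4, 1: $t4=1-1=0
cmp $t4, 0  (cmp 0,0)
bgt top: not taken
after xor $t2, $t1, 1: $t2=(-88)^1=-87
halt.
Total executed instructions: 25.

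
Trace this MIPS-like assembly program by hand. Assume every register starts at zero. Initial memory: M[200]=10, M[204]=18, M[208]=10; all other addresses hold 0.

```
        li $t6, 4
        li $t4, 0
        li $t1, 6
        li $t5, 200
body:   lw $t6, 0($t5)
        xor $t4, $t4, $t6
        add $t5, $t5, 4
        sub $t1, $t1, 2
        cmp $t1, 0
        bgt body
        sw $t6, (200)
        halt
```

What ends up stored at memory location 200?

after li $t6, 4: $t6=4
after li $t4, 0: $t4=0
after li $t1, 6: $t1=6
after li $t5, 200: $t5=200
after lw $t6, 0($t5): $t6=M[200]=10
after xor $t4, $t4, $t6: $t4=0^10=10
after add $t5, $t5, 4: $t5=200+4=204
after sub $t1, $t1, 2: $t1=6-2=4
cmp $t1, 0  (cmp 4,0)
bgt body: taken
after lw $t6, 0($t5): $t6=M[204]=18
after xor $t4, $t4, $t6: $t4=10^18=24
after add $t5, $t5, 4: $t5=204+4=208
after sub $t1, $t1, 2: $t1=4-2=2
cmp $t1, 0  (cmp 2,0)
bgt body: taken
after lw $t6, 0($t5): $t6=M[208]=10
after xor $t4, $t4, $t6: $t4=24^10=18
after add $t5, $t5, 4: $t5=208+4=212
after sub $t1, $t1, 2: $t1=2-2=0
cmp $t1, 0  (cmp 0,0)
bgt body: not taken
sw $t6, (200) → M[200]=10
halt.

10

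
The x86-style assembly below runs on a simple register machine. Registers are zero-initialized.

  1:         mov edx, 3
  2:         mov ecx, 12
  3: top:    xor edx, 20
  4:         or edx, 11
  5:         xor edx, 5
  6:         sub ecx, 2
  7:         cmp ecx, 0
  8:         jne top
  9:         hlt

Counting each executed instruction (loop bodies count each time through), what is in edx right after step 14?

mov edx, 3 → edx=3
mov ecx, 12 → ecx=12
xor edx, 20 → edx=3^20=23
or edx, 11 → edx=23|11=31
xor edx, 5 → edx=31^5=26
sub ecx, 2 → ecx=12-2=10
cmp ecx, 0  (cmp 10,0)
jne top: taken
xor edx, 20 → edx=26^20=14
or edx, 11 → edx=14|11=15
xor edx, 5 → edx=15^5=10
sub ecx, 2 → ecx=10-2=8
cmp ecx, 0  (cmp 8,0)
jne top: taken
After step 14: edx = 10.

10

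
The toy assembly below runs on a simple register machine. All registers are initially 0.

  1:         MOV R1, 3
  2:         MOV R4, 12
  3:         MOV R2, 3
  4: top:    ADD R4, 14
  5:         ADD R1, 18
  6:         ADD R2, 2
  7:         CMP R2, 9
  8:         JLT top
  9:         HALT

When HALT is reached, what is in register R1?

57

MOV R1, 3 → R1=3
MOV R4, 12 → R4=12
MOV R2, 3 → R2=3
ADD R4, 14 → R4=12+14=26
ADD R1, 18 → R1=3+18=21
ADD R2, 2 → R2=3+2=5
CMP R2, 9  (cmp 5,9)
JLT top: taken
ADD R4, 14 → R4=26+14=40
ADD R1, 18 → R1=21+18=39
ADD R2, 2 → R2=5+2=7
CMP R2, 9  (cmp 7,9)
JLT top: taken
ADD R4, 14 → R4=40+14=54
ADD R1, 18 → R1=39+18=57
ADD R2, 2 → R2=7+2=9
CMP R2, 9  (cmp 9,9)
JLT top: not taken
halt.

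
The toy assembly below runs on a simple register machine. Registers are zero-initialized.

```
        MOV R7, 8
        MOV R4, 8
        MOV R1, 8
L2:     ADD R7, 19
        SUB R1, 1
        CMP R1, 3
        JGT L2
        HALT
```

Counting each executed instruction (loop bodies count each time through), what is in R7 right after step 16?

after MOV R7, 8: R7=8
after MOV R4, 8: R4=8
after MOV R1, 8: R1=8
after ADD R7, 19: R7=8+19=27
after SUB R1, 1: R1=8-1=7
CMP R1, 3  (cmp 7,3)
JGT L2: taken
after ADD R7, 19: R7=27+19=46
after SUB R1, 1: R1=7-1=6
CMP R1, 3  (cmp 6,3)
JGT L2: taken
after ADD R7, 19: R7=46+19=65
after SUB R1, 1: R1=6-1=5
CMP R1, 3  (cmp 5,3)
JGT L2: taken
after ADD R7, 19: R7=65+19=84
After step 16: R7 = 84.

84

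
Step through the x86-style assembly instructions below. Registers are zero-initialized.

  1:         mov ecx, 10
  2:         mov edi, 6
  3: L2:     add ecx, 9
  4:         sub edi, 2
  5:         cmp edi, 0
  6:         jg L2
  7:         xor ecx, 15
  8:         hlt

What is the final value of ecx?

mov ecx, 10 → ecx=10
mov edi, 6 → edi=6
add ecx, 9 → ecx=10+9=19
sub edi, 2 → edi=6-2=4
cmp edi, 0  (cmp 4,0)
jg L2: taken
add ecx, 9 → ecx=19+9=28
sub edi, 2 → edi=4-2=2
cmp edi, 0  (cmp 2,0)
jg L2: taken
add ecx, 9 → ecx=28+9=37
sub edi, 2 → edi=2-2=0
cmp edi, 0  (cmp 0,0)
jg L2: not taken
xor ecx, 15 → ecx=37^15=42
halt.

42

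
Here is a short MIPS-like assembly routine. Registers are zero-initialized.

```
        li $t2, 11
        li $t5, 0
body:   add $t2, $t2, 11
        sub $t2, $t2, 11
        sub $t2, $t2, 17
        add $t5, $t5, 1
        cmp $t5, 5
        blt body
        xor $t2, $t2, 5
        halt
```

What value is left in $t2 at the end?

$t2=11
$t5=0
$t2=11+11=22
$t2=22-11=11
$t2=11-17=-6
$t5=0+1=1
cmp $t5, 5  (cmp 1,5)
blt body: taken
$t2=(-6)+11=5
$t2=5-11=-6
$t2=(-6)-17=-23
$t5=1+1=2
cmp $t5, 5  (cmp 2,5)
blt body: taken
$t2=(-23)+11=-12
$t2=(-12)-11=-23
$t2=(-23)-17=-40
$t5=2+1=3
cmp $t5, 5  (cmp 3,5)
blt body: taken
$t2=(-40)+11=-29
$t2=(-29)-11=-40
$t2=(-40)-17=-57
$t5=3+1=4
cmp $t5, 5  (cmp 4,5)
blt body: taken
$t2=(-57)+11=-46
$t2=(-46)-11=-57
$t2=(-57)-17=-74
$t5=4+1=5
cmp $t5, 5  (cmp 5,5)
blt body: not taken
$t2=(-74)^5=-77
halt.

-77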